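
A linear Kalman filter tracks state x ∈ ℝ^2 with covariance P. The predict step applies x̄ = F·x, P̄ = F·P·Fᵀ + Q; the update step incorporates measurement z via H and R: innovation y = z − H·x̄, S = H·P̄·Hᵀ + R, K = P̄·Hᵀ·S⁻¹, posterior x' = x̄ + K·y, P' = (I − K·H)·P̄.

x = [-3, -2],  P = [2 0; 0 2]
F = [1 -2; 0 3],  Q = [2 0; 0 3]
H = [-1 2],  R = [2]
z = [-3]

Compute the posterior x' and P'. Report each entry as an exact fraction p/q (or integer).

x̄ = F·x = [1, -6]
P̄ = F·P·Fᵀ + Q = [12 -12; -12 21]
y = z − H·x̄ = [10]
S = H·P̄·Hᵀ + R = [146]
K = P̄·Hᵀ·S⁻¹ = [-18/73; 27/73]
x' = x̄ + K·y = [-107/73, -168/73]
P' = (I − K·H)·P̄ = [228/73 96/73; 96/73 75/73]

x' = [-107/73, -168/73]
P' = [228/73 96/73; 96/73 75/73]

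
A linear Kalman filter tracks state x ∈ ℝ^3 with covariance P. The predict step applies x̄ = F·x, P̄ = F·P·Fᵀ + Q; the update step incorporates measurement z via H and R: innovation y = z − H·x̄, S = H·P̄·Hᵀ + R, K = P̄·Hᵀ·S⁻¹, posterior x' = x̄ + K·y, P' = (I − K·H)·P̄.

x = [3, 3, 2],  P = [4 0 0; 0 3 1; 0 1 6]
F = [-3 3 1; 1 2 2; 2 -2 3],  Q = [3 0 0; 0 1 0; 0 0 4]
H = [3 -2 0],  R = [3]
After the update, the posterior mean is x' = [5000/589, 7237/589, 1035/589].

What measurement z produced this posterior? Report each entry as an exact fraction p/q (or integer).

x̄ = F·x = [2, 13, 6]
P̄ = F·P·Fᵀ + Q = [78 26 -17; 26 49 34; -17 34 74]
S = H·P̄·Hᵀ + R = [589]
K = P̄·Hᵀ·S⁻¹ = [182/589; -20/589; -119/589]
x' − x̄ = [3822/589, -420/589, -2499/589] = K·y
y = (KᵀK)⁻¹·Kᵀ·(x' − x̄) = [21]
z = y + H·x̄ = [21] + [-20] = [1]

z = [1]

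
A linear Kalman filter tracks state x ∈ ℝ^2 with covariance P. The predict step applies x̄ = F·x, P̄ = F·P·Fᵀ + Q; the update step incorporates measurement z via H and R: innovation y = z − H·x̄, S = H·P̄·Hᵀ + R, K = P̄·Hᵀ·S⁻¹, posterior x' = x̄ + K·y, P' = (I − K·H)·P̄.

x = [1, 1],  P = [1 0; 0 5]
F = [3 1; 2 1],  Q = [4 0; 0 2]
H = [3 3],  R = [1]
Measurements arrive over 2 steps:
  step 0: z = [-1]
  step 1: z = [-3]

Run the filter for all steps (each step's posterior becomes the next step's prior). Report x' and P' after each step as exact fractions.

step 0: x̄ = F·x = [4, 3]
step 0: P̄ = F·P·Fᵀ + Q = [18 11; 11 11]
step 0: y = z − H·x̄ = [-22]
step 0: S = H·P̄·Hᵀ + R = [460]
step 0: K = P̄·Hᵀ·S⁻¹ = [87/460; 33/230]
step 0: x' = x̄ + K·y = [-37/230, -18/115]
step 0: P' = (I − K·H)·P̄ = [711/460 -341/230; -341/230 176/115]
step 1: x̄ = F·x = [-147/230, -11/23]
step 1: P̄ = F·P·Fᵀ + Q = [4851/460 78/23; 78/23 87/23]
step 1: y = z − H·x̄ = [81/230]
step 1: S = H·P̄·Hᵀ + R = [87859/460]
step 1: K = P̄·Hᵀ·S⁻¹ = [19233/87859; 9900/87859]
step 1: x' = x̄ + K·y = [-49380/87859, -38533/87859]
step 1: P' = (I − K·H)·P̄ = [122382/87859 -115971/87859; -115971/87859 119271/87859]

step 0: x' = [-37/230, -18/115], P' = [711/460 -341/230; -341/230 176/115]
step 1: x' = [-49380/87859, -38533/87859], P' = [122382/87859 -115971/87859; -115971/87859 119271/87859]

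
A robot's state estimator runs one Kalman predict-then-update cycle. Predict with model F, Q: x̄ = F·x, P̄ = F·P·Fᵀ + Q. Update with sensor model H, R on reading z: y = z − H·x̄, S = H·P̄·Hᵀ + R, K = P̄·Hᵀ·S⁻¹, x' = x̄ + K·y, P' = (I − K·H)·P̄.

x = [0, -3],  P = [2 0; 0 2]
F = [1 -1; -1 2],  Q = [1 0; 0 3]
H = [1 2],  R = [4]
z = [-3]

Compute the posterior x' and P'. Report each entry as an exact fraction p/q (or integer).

x̄ = F·x = [3, -6]
P̄ = F·P·Fᵀ + Q = [5 -6; -6 13]
y = z − H·x̄ = [6]
S = H·P̄·Hᵀ + R = [37]
K = P̄·Hᵀ·S⁻¹ = [-7/37; 20/37]
x' = x̄ + K·y = [69/37, -102/37]
P' = (I − K·H)·P̄ = [136/37 -82/37; -82/37 81/37]

x' = [69/37, -102/37]
P' = [136/37 -82/37; -82/37 81/37]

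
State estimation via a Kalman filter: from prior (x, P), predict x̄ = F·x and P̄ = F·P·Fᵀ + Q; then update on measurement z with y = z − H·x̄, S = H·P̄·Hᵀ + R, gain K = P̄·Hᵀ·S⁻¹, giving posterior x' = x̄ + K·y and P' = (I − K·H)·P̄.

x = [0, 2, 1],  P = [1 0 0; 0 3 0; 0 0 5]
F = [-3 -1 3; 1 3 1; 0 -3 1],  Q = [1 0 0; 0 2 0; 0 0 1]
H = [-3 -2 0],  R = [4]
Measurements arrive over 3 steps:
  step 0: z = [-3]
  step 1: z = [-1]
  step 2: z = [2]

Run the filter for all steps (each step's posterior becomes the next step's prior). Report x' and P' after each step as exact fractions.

step 0: x̄ = F·x = [1, 7, -5]
step 0: P̄ = F·P·Fᵀ + Q = [58 3 24; 3 35 -22; 24 -22 33]
step 0: y = z − H·x̄ = [14]
step 0: S = H·P̄·Hᵀ + R = [702]
step 0: K = P̄·Hᵀ·S⁻¹ = [-10/39; -79/702; -14/351]
step 0: x' = x̄ + K·y = [-101/39, 1904/351, -1951/351]
step 0: P' = (I − K·H)·P̄ = [154/13 -673/39 656/39; -673/39 18329/702 -8828/351; 656/39 -8828/351 11191/351]
step 1: x̄ = F·x = [-5030/351, 2852/351, -7663/351]
step 1: P̄ = F·P·Fᵀ + Q = [116021/702 -32897/702 154243/702; -32897/702 42059/702 -94429/702; 154243/702 -94429/702 293981/702]
step 1: y = z − H·x̄ = [-749/27]
step 1: S = H·P̄·Hᵀ + R = [63113/54]
step 1: K = P̄·Hᵀ·S⁻¹ = [-21713/63113; 1121/63113; -21067/63113]
step 1: x' = x̄ + K·y = [-3927367/820469, 6262337/820469, -10315020/820469]
step 1: P' = (I − K·H)·P̄ = [22102344/820469 -32588978/820469 70151434/820469; -32588978/820469 48854321/820469 -104679409/820469; 70151434/820469 -104679409/820469 236747824/820469]
step 2: x̄ = F·x = [-1955792/63113, 4544624/820469, -29102031/820469]
step 2: P̄ = F·P·Fᵀ + Q = [119164852/63113 -1090155/63113 107680417/63113; -1090155/63113 16872541/820469 -35022697/820469; 107680417/63113 -35022697/820469 1305333636/820469]
step 2: y = z − H·x̄ = [-65545702/820469]
step 2: S = H·P̄·Hᵀ + R = [13842995544/820469]
step 2: K = P̄·Hᵀ·S⁻¹ = [-109978219/329595132; 8770963/13842995544; -589927267/1977570792]
step 2: x' = x̄ + K·y = [-713893043/164797566, 37988218235/6921497772, -11508131111/988785396]
step 2: P' = (I − K·H)·P̄ = [526376405/54932522 -4517431207/329595132 8809821169/329595132; -4517431207/329595132 284580624115/13842995544 -78108535987/1977570792; 8809821169/329595132 -78108535987/1977570792 177082144381/1977570792]

step 0: x' = [-101/39, 1904/351, -1951/351], P' = [154/13 -673/39 656/39; -673/39 18329/702 -8828/351; 656/39 -8828/351 11191/351]
step 1: x' = [-3927367/820469, 6262337/820469, -10315020/820469], P' = [22102344/820469 -32588978/820469 70151434/820469; -32588978/820469 48854321/820469 -104679409/820469; 70151434/820469 -104679409/820469 236747824/820469]
step 2: x' = [-713893043/164797566, 37988218235/6921497772, -11508131111/988785396], P' = [526376405/54932522 -4517431207/329595132 8809821169/329595132; -4517431207/329595132 284580624115/13842995544 -78108535987/1977570792; 8809821169/329595132 -78108535987/1977570792 177082144381/1977570792]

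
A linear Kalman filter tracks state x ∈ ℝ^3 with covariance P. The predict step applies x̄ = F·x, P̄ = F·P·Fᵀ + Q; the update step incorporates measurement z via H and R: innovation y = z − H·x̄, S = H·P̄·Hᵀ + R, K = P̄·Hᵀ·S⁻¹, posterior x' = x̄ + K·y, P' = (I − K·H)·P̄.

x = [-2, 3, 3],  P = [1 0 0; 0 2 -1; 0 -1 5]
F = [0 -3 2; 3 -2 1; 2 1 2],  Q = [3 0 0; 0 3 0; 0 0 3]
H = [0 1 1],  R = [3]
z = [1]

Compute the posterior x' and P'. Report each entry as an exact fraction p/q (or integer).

x̄ = F·x = [-3, -9, 5]
P̄ = F·P·Fᵀ + Q = [53 29 18; 29 29 15; 18 15 25]
y = z − H·x̄ = [5]
S = H·P̄·Hᵀ + R = [87]
K = P̄·Hᵀ·S⁻¹ = [47/87; 44/87; 40/87]
x' = x̄ + K·y = [-26/87, -563/87, 635/87]
P' = (I − K·H)·P̄ = [2402/87 455/87 -314/87; 455/87 587/87 -455/87; -314/87 -455/87 575/87]

x' = [-26/87, -563/87, 635/87]
P' = [2402/87 455/87 -314/87; 455/87 587/87 -455/87; -314/87 -455/87 575/87]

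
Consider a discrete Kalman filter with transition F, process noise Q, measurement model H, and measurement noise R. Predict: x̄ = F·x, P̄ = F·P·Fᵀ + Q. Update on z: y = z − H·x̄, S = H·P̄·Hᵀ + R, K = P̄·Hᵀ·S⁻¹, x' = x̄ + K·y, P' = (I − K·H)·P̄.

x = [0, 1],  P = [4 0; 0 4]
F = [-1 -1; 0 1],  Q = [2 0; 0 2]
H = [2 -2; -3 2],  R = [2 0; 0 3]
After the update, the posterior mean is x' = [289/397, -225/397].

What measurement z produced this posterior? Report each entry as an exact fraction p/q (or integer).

x̄ = F·x = [-1, 1]
P̄ = F·P·Fᵀ + Q = [10 -4; -4 6]
S = H·P̄·Hᵀ + R = [98 -124; -124 165]
K = P̄·Hᵀ·S⁻¹ = [-46/397 -126/397; -162/397 -64/397]
x' − x̄ = [686/397, -622/397] = K·y
y = (KᵀK)⁻¹·Kᵀ·(x' − x̄) = [7, -8]
z = y + H·x̄ = [7, -8] + [-4, 5] = [3, -3]

z = [3, -3]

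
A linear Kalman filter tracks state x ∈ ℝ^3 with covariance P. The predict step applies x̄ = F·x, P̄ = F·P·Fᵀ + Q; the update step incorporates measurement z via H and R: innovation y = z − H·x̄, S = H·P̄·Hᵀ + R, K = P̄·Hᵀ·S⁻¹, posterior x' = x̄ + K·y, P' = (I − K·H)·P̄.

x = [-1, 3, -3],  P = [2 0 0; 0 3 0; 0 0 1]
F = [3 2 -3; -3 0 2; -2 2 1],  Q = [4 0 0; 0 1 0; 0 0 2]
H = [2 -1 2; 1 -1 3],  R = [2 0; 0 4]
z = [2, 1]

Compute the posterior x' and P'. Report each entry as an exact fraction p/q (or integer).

x̄ = F·x = [12, -3, 5]
P̄ = F·P·Fᵀ + Q = [43 -24 -3; -24 23 14; -3 14 23]
y = z − H·x̄ = [-35, -29]
S = H·P̄·Hᵀ + R = [305 225; 225 223]
K = P̄·Hᵀ·S⁻¹ = [5071/8695 -571/1739; -4232/8695 815/1739; -2951/8695 1001/1739]
x' = x̄ + K·y = [1930/1739, 772/1739, 323/1739]
P' = (I − K·H)·P̄ = [12091/8695 -4902/8695 -9471/8695; -4902/8695 38384/8695 19862/8695; -9471/8695 19862/8695 16451/8695]

x' = [1930/1739, 772/1739, 323/1739]
P' = [12091/8695 -4902/8695 -9471/8695; -4902/8695 38384/8695 19862/8695; -9471/8695 19862/8695 16451/8695]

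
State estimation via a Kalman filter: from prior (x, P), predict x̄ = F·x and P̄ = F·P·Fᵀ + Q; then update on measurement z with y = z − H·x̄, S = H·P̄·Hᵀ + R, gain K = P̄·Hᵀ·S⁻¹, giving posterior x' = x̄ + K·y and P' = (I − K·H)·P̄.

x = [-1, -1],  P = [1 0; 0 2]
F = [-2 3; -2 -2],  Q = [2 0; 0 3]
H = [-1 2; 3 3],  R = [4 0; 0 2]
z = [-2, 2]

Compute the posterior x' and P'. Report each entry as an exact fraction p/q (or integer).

x̄ = F·x = [-1, 4]
P̄ = F·P·Fᵀ + Q = [24 -8; -8 15]
y = z − H·x̄ = [-11, -7]
S = H·P̄·Hᵀ + R = [120 -6; -6 209]
K = P̄·Hᵀ·S⁻¹ = [-2018/6261 460/2087; 2017/6261 229/2087]
x' = x̄ + K·y = [6277/6261, -1952/6261]
P' = (I − K·H)·P̄ = [3304/6261 -2384/6261; -2384/6261 2842/6261]

x' = [6277/6261, -1952/6261]
P' = [3304/6261 -2384/6261; -2384/6261 2842/6261]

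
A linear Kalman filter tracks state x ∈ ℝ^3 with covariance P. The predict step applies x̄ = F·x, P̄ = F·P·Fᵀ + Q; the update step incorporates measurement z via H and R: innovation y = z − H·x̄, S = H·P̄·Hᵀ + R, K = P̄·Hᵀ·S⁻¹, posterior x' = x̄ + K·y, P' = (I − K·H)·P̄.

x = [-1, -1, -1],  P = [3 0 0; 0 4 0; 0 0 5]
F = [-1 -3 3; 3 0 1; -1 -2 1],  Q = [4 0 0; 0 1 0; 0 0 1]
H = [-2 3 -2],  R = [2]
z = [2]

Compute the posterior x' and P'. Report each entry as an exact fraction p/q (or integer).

x̄ = F·x = [1, -4, 2]
P̄ = F·P·Fᵀ + Q = [88 6 42; 6 33 -4; 42 -4 25]
y = z − H·x̄ = [20]
S = H·P̄·Hᵀ + R = [1063]
K = P̄·Hᵀ·S⁻¹ = [-242/1063; 95/1063; -146/1063]
x' = x̄ + K·y = [-3777/1063, -2352/1063, -794/1063]
P' = (I − K·H)·P̄ = [34980/1063 29368/1063 9314/1063; 29368/1063 26054/1063 9618/1063; 9314/1063 9618/1063 5259/1063]

x' = [-3777/1063, -2352/1063, -794/1063]
P' = [34980/1063 29368/1063 9314/1063; 29368/1063 26054/1063 9618/1063; 9314/1063 9618/1063 5259/1063]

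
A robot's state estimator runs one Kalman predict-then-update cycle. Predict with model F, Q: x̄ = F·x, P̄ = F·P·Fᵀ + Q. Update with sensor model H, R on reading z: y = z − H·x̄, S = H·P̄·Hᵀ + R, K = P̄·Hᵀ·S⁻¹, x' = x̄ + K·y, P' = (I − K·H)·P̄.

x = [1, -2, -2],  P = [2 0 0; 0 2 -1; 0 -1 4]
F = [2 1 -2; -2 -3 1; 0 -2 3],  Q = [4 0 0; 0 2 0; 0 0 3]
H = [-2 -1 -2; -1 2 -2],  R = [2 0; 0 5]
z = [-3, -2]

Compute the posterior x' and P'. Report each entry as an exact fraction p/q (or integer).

x' = [112703/17963, -29459/17963, -70450/17963]
P' = [369295/17963 -133682/17963 -307037/17963; -133682/17963 61494/17963 110310/17963; -307037/17963 110310/17963 261636/17963]

x̄ = F·x = [4, 2, -2]
P̄ = F·P·Fᵀ + Q = [34 -29 -35; -29 38 35; -35 35 59]
y = z − H·x̄ = [3, -6]
S = H·P̄·Hᵀ + R = [156 35; 35 123]
K = P̄·Hᵀ·S⁻¹ = [4583/17963 -4517/17963; -7375/17963 7210/17963; -9754/17963 877/17963]
x' = x̄ + K·y = [112703/17963, -29459/17963, -70450/17963]
P' = (I − K·H)·P̄ = [369295/17963 -133682/17963 -307037/17963; -133682/17963 61494/17963 110310/17963; -307037/17963 110310/17963 261636/17963]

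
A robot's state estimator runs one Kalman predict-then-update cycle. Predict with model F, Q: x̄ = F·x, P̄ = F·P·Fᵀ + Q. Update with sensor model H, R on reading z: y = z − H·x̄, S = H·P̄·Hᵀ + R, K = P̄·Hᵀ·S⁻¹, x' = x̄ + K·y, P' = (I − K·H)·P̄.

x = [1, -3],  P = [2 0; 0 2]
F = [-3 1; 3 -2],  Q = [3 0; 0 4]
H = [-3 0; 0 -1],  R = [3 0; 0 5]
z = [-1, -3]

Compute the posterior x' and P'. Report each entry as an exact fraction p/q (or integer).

x̄ = F·x = [-6, 9]
P̄ = F·P·Fᵀ + Q = [23 -22; -22 30]
y = z − H·x̄ = [-19, 6]
S = H·P̄·Hᵀ + R = [210 -66; -66 35]
K = P̄·Hᵀ·S⁻¹ = [-321/998 11/499; 55/499 -324/499]
x' = x̄ + K·y = [243/998, 1502/499]
P' = (I − K·H)·P̄ = [321/998 -55/499; -55/499 1620/499]

x' = [243/998, 1502/499]
P' = [321/998 -55/499; -55/499 1620/499]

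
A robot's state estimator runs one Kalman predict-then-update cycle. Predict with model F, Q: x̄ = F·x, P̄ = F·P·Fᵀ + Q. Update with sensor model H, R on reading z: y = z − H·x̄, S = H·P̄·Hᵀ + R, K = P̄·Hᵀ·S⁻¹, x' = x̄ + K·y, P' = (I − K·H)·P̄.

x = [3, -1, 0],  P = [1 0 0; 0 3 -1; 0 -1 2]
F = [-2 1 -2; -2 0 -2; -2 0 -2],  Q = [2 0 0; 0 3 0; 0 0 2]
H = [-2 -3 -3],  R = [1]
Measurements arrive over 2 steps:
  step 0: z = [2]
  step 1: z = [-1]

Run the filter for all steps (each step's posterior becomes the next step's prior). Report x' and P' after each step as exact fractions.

step 0: x̄ = F·x = [-7, -6, -6]
step 0: P̄ = F·P·Fᵀ + Q = [21 14 14; 14 15 12; 14 12 14]
step 0: y = z − H·x̄ = [-48]
step 0: S = H·P̄·Hᵀ + R = [898]
step 0: K = P̄·Hᵀ·S⁻¹ = [-63/449; -109/898; -53/449]
step 0: x' = x̄ + K·y = [-119/449, -78/449, -150/449]
step 0: P' = (I − K·H)·P̄ = [1491/449 -581/449 -392/449; -581/449 1589/898 -389/449; -392/449 -389/449 668/449]
step 1: x̄ = F·x = [460/449, 538/449, 538/449]
step 1: P̄ = F·P·Fᵀ + Q = [22145/898 7440/449 7440/449; 7440/449 6847/449 5500/449; 7440/449 5500/449 6398/449]
step 1: y = z − H·x̄ = [3699/449]
step 1: S = H·P̄·Hᵀ + R = [441504/449]
step 1: K = P̄·Hᵀ·S⁻¹ = [-66785/441504; -1923/16352; -8429/73584]
step 1: x' = x̄ + K·y = [-3625/16352, 3751/16352, 2081/8176]
step 1: P' = (I − K·H)·P̄ = [953935/441504 -15075/16352 -34445/73584; -15075/16352 26989/16352 -8149/8176; -34445/73584 -8149/8176 16519/12264]

step 0: x' = [-119/449, -78/449, -150/449], P' = [1491/449 -581/449 -392/449; -581/449 1589/898 -389/449; -392/449 -389/449 668/449]
step 1: x' = [-3625/16352, 3751/16352, 2081/8176], P' = [953935/441504 -15075/16352 -34445/73584; -15075/16352 26989/16352 -8149/8176; -34445/73584 -8149/8176 16519/12264]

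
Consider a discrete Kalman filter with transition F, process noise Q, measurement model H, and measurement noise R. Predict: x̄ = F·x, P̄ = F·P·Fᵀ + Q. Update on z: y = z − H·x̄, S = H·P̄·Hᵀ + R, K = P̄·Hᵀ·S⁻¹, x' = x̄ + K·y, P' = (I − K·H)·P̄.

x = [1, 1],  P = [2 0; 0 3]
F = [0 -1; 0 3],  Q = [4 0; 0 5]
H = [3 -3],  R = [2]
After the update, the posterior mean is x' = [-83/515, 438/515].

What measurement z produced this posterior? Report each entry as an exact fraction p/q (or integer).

x̄ = F·x = [-1, 3]
P̄ = F·P·Fᵀ + Q = [7 -9; -9 32]
S = H·P̄·Hᵀ + R = [515]
K = P̄·Hᵀ·S⁻¹ = [48/515; -123/515]
x' − x̄ = [432/515, -1107/515] = K·y
y = (KᵀK)⁻¹·Kᵀ·(x' − x̄) = [9]
z = y + H·x̄ = [9] + [-12] = [-3]

z = [-3]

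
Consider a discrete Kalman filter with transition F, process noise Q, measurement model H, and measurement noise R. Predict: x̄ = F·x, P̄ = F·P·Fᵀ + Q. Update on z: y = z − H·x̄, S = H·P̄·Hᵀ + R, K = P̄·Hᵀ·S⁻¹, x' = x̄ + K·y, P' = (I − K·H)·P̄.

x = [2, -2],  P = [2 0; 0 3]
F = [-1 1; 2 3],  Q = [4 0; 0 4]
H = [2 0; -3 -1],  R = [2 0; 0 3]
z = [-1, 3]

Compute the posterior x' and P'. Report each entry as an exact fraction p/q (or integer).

x' = [-613/859, -693/859]
P' = [353/859 -963/859; -963/859 5007/859]

x̄ = F·x = [-4, -2]
P̄ = F·P·Fᵀ + Q = [9 5; 5 39]
y = z − H·x̄ = [7, -11]
S = H·P̄·Hᵀ + R = [38 -64; -64 153]
K = P̄·Hᵀ·S⁻¹ = [353/859 -32/859; -963/859 -706/859]
x' = x̄ + K·y = [-613/859, -693/859]
P' = (I − K·H)·P̄ = [353/859 -963/859; -963/859 5007/859]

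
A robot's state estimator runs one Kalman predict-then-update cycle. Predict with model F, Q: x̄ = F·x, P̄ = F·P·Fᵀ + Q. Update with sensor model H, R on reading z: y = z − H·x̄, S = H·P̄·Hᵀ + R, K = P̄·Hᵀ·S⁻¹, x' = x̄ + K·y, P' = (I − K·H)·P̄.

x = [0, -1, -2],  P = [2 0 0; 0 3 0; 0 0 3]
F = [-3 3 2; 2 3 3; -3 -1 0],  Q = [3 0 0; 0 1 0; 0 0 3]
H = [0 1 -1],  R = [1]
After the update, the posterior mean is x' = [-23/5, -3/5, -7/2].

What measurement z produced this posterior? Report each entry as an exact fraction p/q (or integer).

x̄ = F·x = [-7, -9, 1]
P̄ = F·P·Fᵀ + Q = [60 33 9; 33 63 -21; 9 -21 24]
S = H·P̄·Hᵀ + R = [130]
K = P̄·Hᵀ·S⁻¹ = [12/65; 42/65; -9/26]
x' − x̄ = [12/5, 42/5, -9/2] = K·y
y = (KᵀK)⁻¹·Kᵀ·(x' − x̄) = [13]
z = y + H·x̄ = [13] + [-10] = [3]

z = [3]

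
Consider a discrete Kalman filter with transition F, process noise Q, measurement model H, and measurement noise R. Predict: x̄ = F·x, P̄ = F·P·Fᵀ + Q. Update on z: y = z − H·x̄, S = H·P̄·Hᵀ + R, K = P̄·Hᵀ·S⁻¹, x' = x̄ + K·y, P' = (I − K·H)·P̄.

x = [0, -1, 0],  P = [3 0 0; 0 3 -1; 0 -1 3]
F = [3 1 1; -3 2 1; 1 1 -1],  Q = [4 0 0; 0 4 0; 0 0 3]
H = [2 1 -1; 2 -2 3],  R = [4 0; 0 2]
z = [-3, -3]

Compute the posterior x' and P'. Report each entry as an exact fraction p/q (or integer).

x' = [-84651/64991, -103932/64991, -77725/64991]
P' = [45635/64991 -86616/64991 -81614/64991; -86616/64991 826562/64991 600102/64991; -81614/64991 600102/64991 458722/64991]

x̄ = F·x = [-1, -2, -1]
P̄ = F·P·Fᵀ + Q = [35 -21 9; -21 42 -5; 9 -5 14]
y = z − H·x̄ = [0, -2]
S = H·P̄·Hᵀ + R = [90 67; 67 772]
K = P̄·Hᵀ·S⁻¹ = [21567/64991 9830/64991; 13307/64991 -13025/64991; -5462/64991 6367/64991]
x' = x̄ + K·y = [-84651/64991, -103932/64991, -77725/64991]
P' = (I − K·H)·P̄ = [45635/64991 -86616/64991 -81614/64991; -86616/64991 826562/64991 600102/64991; -81614/64991 600102/64991 458722/64991]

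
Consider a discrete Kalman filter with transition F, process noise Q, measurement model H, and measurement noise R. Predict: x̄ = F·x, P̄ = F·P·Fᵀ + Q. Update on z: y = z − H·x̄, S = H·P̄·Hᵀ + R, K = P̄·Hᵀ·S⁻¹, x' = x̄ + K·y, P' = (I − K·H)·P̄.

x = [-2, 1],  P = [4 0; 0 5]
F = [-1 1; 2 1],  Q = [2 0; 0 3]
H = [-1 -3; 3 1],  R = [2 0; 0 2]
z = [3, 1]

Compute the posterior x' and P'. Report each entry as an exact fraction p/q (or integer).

x̄ = F·x = [3, -3]
P̄ = F·P·Fᵀ + Q = [11 -3; -3 24]
y = z − H·x̄ = [-3, -5]
S = H·P̄·Hᵀ + R = [211 -75; -75 107]
K = P̄·Hᵀ·S⁻¹ = [509/4238 1545/4238; -3129/8476 -1005/8476]
x' = x̄ + K·y = [1731/2119, -2754/2119]
P' = (I − K·H)·P̄ = [643/2119 -384/2119; -384/2119 1299/4238]

x' = [1731/2119, -2754/2119]
P' = [643/2119 -384/2119; -384/2119 1299/4238]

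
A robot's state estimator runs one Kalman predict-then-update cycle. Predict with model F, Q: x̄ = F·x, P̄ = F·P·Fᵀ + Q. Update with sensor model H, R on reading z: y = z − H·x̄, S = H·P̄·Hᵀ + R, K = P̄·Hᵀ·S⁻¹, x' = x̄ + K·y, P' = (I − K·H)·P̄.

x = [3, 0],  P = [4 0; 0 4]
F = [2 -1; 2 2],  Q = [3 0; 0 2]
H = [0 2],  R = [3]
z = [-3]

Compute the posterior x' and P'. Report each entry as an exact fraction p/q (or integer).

x̄ = F·x = [6, 6]
P̄ = F·P·Fᵀ + Q = [23 8; 8 34]
y = z − H·x̄ = [-15]
S = H·P̄·Hᵀ + R = [139]
K = P̄·Hᵀ·S⁻¹ = [16/139; 68/139]
x' = x̄ + K·y = [594/139, -186/139]
P' = (I − K·H)·P̄ = [2941/139 24/139; 24/139 102/139]

x' = [594/139, -186/139]
P' = [2941/139 24/139; 24/139 102/139]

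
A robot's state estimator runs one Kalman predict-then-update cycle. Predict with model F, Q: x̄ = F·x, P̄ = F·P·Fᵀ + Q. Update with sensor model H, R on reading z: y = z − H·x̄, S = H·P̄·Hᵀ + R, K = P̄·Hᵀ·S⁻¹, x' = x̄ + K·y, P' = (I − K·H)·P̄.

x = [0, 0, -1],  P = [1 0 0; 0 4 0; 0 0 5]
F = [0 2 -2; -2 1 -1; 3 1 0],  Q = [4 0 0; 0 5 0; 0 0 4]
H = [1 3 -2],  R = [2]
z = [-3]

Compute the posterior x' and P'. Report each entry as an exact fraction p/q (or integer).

x̄ = F·x = [2, 1, 0]
P̄ = F·P·Fᵀ + Q = [40 18 8; 18 18 -2; 8 -2 17]
y = z − H·x̄ = [-8]
S = H·P̄·Hᵀ + R = [372]
K = P̄·Hᵀ·S⁻¹ = [13/62; 19/93; -8/93]
x' = x̄ + K·y = [10/31, -59/93, 64/93]
P' = (I − K·H)·P̄ = [733/31 64/31 456/31; 64/31 230/93 422/93; 456/31 422/93 1325/93]

x' = [10/31, -59/93, 64/93]
P' = [733/31 64/31 456/31; 64/31 230/93 422/93; 456/31 422/93 1325/93]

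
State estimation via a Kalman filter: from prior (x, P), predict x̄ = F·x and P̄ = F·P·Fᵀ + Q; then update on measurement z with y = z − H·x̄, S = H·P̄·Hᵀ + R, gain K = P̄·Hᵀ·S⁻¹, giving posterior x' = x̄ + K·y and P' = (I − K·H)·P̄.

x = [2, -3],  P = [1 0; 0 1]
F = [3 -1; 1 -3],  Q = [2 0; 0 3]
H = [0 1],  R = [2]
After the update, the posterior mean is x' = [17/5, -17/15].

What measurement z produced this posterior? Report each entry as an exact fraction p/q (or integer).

z = [-3]

x̄ = F·x = [9, 11]
P̄ = F·P·Fᵀ + Q = [12 6; 6 13]
S = H·P̄·Hᵀ + R = [15]
K = P̄·Hᵀ·S⁻¹ = [2/5; 13/15]
x' − x̄ = [-28/5, -182/15] = K·y
y = (KᵀK)⁻¹·Kᵀ·(x' − x̄) = [-14]
z = y + H·x̄ = [-14] + [11] = [-3]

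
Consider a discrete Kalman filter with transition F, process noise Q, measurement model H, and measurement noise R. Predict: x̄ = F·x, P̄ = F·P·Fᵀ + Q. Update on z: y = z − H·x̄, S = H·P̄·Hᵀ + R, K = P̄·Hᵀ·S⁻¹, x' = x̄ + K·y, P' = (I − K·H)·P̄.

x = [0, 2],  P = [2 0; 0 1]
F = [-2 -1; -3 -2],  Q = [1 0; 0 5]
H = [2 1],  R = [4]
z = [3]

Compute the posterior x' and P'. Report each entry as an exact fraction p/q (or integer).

x' = [120/127, 97/127]
P' = [114/127 -92/127; -92/127 404/127]

x̄ = F·x = [-2, -4]
P̄ = F·P·Fᵀ + Q = [10 14; 14 27]
y = z − H·x̄ = [11]
S = H·P̄·Hᵀ + R = [127]
K = P̄·Hᵀ·S⁻¹ = [34/127; 55/127]
x' = x̄ + K·y = [120/127, 97/127]
P' = (I − K·H)·P̄ = [114/127 -92/127; -92/127 404/127]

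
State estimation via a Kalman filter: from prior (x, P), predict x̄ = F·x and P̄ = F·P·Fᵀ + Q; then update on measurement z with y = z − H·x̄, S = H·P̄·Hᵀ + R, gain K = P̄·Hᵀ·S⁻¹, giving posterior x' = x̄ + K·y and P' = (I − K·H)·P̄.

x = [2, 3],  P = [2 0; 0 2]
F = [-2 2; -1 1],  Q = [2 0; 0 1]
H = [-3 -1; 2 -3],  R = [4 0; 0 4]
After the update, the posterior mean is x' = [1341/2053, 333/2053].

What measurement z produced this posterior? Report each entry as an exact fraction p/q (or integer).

z = [-2, 1]

x̄ = F·x = [2, 1]
P̄ = F·P·Fᵀ + Q = [18 8; 8 5]
S = H·P̄·Hᵀ + R = [219 -37; -37 25]
K = P̄·Hᵀ·S⁻¹ = [-553/2053 167/2053; -344/2053 -427/2053]
x' − x̄ = [-2765/2053, -1720/2053] = K·y
y = (KᵀK)⁻¹·Kᵀ·(x' − x̄) = [5, 0]
z = y + H·x̄ = [5, 0] + [-7, 1] = [-2, 1]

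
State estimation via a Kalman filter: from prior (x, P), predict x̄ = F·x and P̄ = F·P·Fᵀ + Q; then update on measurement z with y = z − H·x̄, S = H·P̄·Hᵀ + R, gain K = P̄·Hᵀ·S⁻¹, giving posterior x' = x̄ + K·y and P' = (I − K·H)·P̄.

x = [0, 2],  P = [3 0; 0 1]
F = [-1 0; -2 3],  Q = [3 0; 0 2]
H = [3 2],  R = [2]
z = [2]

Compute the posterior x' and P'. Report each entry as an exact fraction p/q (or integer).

x' = [-15/11, 34/11]
P' = [21/11 -30/11; -30/11 241/55]

x̄ = F·x = [0, 6]
P̄ = F·P·Fᵀ + Q = [6 6; 6 23]
y = z − H·x̄ = [-10]
S = H·P̄·Hᵀ + R = [220]
K = P̄·Hᵀ·S⁻¹ = [3/22; 16/55]
x' = x̄ + K·y = [-15/11, 34/11]
P' = (I − K·H)·P̄ = [21/11 -30/11; -30/11 241/55]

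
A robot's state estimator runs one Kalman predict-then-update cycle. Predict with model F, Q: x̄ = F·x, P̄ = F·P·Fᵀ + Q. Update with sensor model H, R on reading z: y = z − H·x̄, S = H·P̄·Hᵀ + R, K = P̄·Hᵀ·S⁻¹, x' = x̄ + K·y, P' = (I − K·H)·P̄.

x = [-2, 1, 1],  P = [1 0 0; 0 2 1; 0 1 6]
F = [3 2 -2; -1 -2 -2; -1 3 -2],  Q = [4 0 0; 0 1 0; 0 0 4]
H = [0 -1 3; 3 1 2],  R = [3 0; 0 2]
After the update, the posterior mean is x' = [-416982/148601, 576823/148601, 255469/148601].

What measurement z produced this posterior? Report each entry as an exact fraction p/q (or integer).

z = [1, -1]

x̄ = F·x = [-6, -2, 3]
P̄ = F·P·Fᵀ + Q = [37 13 23; 13 42 11; 23 11 35]
S = H·P̄·Hᵀ + R = [294 347; 347 915]
K = P̄·Hᵀ·S⁻¹ = [-7750/148601 30548/148601; -43976/148601 33405/148601; 33960/148601 11482/148601]
x' − x̄ = [474624/148601, 874025/148601, -190334/148601] = K·y
y = (KᵀK)⁻¹·Kᵀ·(x' − x̄) = [-10, 13]
z = y + H·x̄ = [-10, 13] + [11, -14] = [1, -1]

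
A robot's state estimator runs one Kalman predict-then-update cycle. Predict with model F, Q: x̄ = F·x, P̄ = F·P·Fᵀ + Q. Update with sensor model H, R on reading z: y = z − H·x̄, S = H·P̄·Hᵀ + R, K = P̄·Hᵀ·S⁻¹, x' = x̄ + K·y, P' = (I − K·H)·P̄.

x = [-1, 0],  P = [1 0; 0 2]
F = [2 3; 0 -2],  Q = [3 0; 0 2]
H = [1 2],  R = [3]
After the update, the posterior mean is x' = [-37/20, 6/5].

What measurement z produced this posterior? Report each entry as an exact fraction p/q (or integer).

z = [1]

x̄ = F·x = [-2, 0]
P̄ = F·P·Fᵀ + Q = [25 -12; -12 10]
S = H·P̄·Hᵀ + R = [20]
K = P̄·Hᵀ·S⁻¹ = [1/20; 2/5]
x' − x̄ = [3/20, 6/5] = K·y
y = (KᵀK)⁻¹·Kᵀ·(x' − x̄) = [3]
z = y + H·x̄ = [3] + [-2] = [1]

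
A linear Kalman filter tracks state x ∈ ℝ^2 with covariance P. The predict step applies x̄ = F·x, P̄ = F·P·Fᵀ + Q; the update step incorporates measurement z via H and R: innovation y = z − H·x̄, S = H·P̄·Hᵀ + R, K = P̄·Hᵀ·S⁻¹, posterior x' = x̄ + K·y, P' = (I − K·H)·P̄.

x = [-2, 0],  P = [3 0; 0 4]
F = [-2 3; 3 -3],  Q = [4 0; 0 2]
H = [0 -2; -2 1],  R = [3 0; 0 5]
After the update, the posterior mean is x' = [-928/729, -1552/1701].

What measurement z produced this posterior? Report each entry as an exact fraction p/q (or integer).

x̄ = F·x = [4, -6]
P̄ = F·P·Fᵀ + Q = [52 -54; -54 65]
S = H·P̄·Hᵀ + R = [263 -346; -346 494]
K = P̄·Hᵀ·S⁻¹ = [-94/729 -299/729; -727/1701 173/3402]
x' − x̄ = [-3844/729, 8654/1701] = K·y
y = (KᵀK)⁻¹·Kᵀ·(x' − x̄) = [-10, 16]
z = y + H·x̄ = [-10, 16] + [12, -14] = [2, 2]

z = [2, 2]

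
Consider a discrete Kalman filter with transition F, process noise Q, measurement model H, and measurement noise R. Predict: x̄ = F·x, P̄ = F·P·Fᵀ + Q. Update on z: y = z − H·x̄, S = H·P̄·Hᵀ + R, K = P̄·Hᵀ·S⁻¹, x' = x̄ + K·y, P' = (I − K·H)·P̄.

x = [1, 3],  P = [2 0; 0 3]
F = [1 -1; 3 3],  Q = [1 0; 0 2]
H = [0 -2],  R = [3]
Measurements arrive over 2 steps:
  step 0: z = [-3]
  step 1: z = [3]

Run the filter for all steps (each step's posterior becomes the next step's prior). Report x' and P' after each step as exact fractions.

step 0: x' = [-256/191, 318/191], P' = [1110/191 -9/191; -9/191 141/191]
step 1: x' = [-168476/46489, -68316/46489], P' = [178384/46489 8721/46489; 8721/46489 34437/46489]

step 0: x̄ = F·x = [-2, 12]
step 0: P̄ = F·P·Fᵀ + Q = [6 -3; -3 47]
step 0: y = z − H·x̄ = [21]
step 0: S = H·P̄·Hᵀ + R = [191]
step 0: K = P̄·Hᵀ·S⁻¹ = [6/191; -94/191]
step 0: x' = x̄ + K·y = [-256/191, 318/191]
step 0: P' = (I − K·H)·P̄ = [1110/191 -9/191; -9/191 141/191]
step 1: x̄ = F·x = [-574/191, 186/191]
step 1: P̄ = F·P·Fᵀ + Q = [1460/191 2907/191; 2907/191 11479/191]
step 1: y = z − H·x̄ = [945/191]
step 1: S = H·P̄·Hᵀ + R = [46489/191]
step 1: K = P̄·Hᵀ·S⁻¹ = [-5814/46489; -22958/46489]
step 1: x' = x̄ + K·y = [-168476/46489, -68316/46489]
step 1: P' = (I − K·H)·P̄ = [178384/46489 8721/46489; 8721/46489 34437/46489]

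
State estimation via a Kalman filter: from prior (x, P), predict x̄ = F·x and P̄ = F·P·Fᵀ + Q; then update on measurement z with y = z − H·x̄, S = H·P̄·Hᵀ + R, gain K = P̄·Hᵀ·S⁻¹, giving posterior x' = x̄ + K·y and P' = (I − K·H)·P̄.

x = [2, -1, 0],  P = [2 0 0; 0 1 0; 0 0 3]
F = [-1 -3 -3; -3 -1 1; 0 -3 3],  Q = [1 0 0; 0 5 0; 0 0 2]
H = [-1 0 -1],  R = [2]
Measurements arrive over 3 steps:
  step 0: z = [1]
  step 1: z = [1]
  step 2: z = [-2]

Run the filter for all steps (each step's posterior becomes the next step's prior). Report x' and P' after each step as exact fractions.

step 0: x' = [-62/43, -275/43, 29/43], P' = [1236/43 -252/43 -1194/43; -252/43 1017/43 276/43; -1194/43 276/43 1234/43]
step 1: x' = [-111455/35039, 213170/35039, 79926/35039], P' = [6394027/35039 -9329355/35039 -6356621/35039; -9329355/35039 14746170/35039 9338475/35039; -6356621/35039 9338475/35039 6389121/35039]
step 2: x' = [1288394206/212739541, -1770725703/425479082, -864152767/212739541], P' = [23265956643/212739541 -33066779747/212739541 -22929038025/212739541; -33066779747/212739541 108170954939/425479082 32947506874/212739541; -22929038025/212739541 32947506874/212739541 23017528411/212739541]

step 0: x̄ = F·x = [1, -5, 3]
step 0: P̄ = F·P·Fᵀ + Q = [39 0 -18; 0 27 12; -18 12 38]
step 0: y = z − H·x̄ = [5]
step 0: S = H·P̄·Hᵀ + R = [43]
step 0: K = P̄·Hᵀ·S⁻¹ = [-21/43; -12/43; -20/43]
step 0: x' = x̄ + K·y = [-62/43, -275/43, 29/43]
step 0: P' = (I − K·H)·P̄ = [1236/43 -252/43 -1194/43; -252/43 1017/43 276/43; -1194/43 276/43 1234/43]
step 1: x̄ = F·x = [800/43, 490/43, 912/43]
step 1: P̄ = F·P·Fᵀ + Q = [17830/43 -9015/43 873/43; -9015/43 18690/43 13575/43; 873/43 13575/43 15377/43]
step 1: y = z − H·x̄ = [1755/43]
step 1: S = H·P̄·Hᵀ + R = [35039/43]
step 1: K = P̄·Hᵀ·S⁻¹ = [-18703/35039; -4560/35039; -16250/35039]
step 1: x' = x̄ + K·y = [-111455/35039, 213170/35039, 79926/35039]
step 1: P' = (I − K·H)·P̄ = [6394027/35039 -9329355/35039 -6356621/35039; -9329355/35039 14746170/35039 9338475/35039; -6356621/35039 9338475/35039 6389121/35039]
step 2: x̄ = F·x = [-767833/35039, 201121/35039, -399732/35039]
step 2: P̄ = F·P·Fᵀ + Q = [270623379/35039 -99893290/35039 66295239/35039; -99893290/35039 42343375/35039 -19379583/35039; 66295239/35039 -19379583/35039 22195147/35039]
step 2: y = z − H·x̄ = [-1237643/35039]
step 2: S = H·P̄·Hᵀ + R = [425479082/35039]
step 2: K = P̄·Hᵀ·S⁻¹ = [-168459309/212739541; 119272873/425479082; -44245193/212739541]
step 2: x' = x̄ + K·y = [1288394206/212739541, -1770725703/425479082, -864152767/212739541]
step 2: P' = (I − K·H)·P̄ = [23265956643/212739541 -33066779747/212739541 -22929038025/212739541; -33066779747/212739541 108170954939/425479082 32947506874/212739541; -22929038025/212739541 32947506874/212739541 23017528411/212739541]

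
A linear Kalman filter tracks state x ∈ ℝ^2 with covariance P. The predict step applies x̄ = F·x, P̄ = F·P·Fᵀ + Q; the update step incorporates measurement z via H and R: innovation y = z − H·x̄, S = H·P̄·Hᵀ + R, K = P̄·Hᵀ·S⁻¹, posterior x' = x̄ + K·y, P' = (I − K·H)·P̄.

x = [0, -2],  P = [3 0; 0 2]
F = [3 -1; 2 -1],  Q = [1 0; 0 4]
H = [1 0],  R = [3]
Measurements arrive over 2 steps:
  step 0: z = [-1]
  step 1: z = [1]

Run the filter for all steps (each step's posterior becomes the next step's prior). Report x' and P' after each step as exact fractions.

step 0: x̄ = F·x = [2, 2]
step 0: P̄ = F·P·Fᵀ + Q = [30 20; 20 18]
step 0: y = z − H·x̄ = [-3]
step 0: S = H·P̄·Hᵀ + R = [33]
step 0: K = P̄·Hᵀ·S⁻¹ = [10/11; 20/33]
step 0: x' = x̄ + K·y = [-8/11, 2/11]
step 0: P' = (I − K·H)·P̄ = [30/11 20/11; 20/11 194/33]
step 1: x̄ = F·x = [-26/11, -18/11]
step 1: P̄ = F·P·Fᵀ + Q = [677/33 434/33; 434/33 446/33]
step 1: y = z − H·x̄ = [37/11]
step 1: S = H·P̄·Hᵀ + R = [776/33]
step 1: K = P̄·Hᵀ·S⁻¹ = [677/776; 217/388]
step 1: x' = x̄ + K·y = [443/776, 95/388]
step 1: P' = (I − K·H)·P̄ = [2031/776 651/388; 651/388 1195/194]

step 0: x' = [-8/11, 2/11], P' = [30/11 20/11; 20/11 194/33]
step 1: x' = [443/776, 95/388], P' = [2031/776 651/388; 651/388 1195/194]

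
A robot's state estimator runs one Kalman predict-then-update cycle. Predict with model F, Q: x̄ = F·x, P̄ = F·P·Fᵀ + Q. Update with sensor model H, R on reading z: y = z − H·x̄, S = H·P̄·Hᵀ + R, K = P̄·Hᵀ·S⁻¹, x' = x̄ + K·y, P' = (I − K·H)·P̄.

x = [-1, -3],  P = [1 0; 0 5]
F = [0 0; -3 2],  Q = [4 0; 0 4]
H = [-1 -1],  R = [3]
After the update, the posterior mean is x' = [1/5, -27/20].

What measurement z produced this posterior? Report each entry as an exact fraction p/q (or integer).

z = [1]

x̄ = F·x = [0, -3]
P̄ = F·P·Fᵀ + Q = [4 0; 0 33]
S = H·P̄·Hᵀ + R = [40]
K = P̄·Hᵀ·S⁻¹ = [-1/10; -33/40]
x' − x̄ = [1/5, 33/20] = K·y
y = (KᵀK)⁻¹·Kᵀ·(x' − x̄) = [-2]
z = y + H·x̄ = [-2] + [3] = [1]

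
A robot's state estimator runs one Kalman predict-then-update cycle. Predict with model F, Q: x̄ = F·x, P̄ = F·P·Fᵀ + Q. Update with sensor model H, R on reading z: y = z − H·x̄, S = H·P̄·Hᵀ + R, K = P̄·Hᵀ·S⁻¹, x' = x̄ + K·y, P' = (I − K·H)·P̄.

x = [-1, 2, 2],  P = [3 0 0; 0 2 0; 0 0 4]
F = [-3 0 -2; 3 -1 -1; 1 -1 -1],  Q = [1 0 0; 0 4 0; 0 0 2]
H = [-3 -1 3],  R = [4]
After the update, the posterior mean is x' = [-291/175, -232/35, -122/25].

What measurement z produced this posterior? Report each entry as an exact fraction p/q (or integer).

x̄ = F·x = [-1, -7, -5]
P̄ = F·P·Fᵀ + Q = [44 -19 -1; -19 37 15; -1 15 11]
S = H·P̄·Hᵀ + R = [350]
K = P̄·Hᵀ·S⁻¹ = [-58/175; 13/70; 3/50]
x' − x̄ = [-116/175, 13/35, 3/25] = K·y
y = (KᵀK)⁻¹·Kᵀ·(x' − x̄) = [2]
z = y + H·x̄ = [2] + [-5] = [-3]

z = [-3]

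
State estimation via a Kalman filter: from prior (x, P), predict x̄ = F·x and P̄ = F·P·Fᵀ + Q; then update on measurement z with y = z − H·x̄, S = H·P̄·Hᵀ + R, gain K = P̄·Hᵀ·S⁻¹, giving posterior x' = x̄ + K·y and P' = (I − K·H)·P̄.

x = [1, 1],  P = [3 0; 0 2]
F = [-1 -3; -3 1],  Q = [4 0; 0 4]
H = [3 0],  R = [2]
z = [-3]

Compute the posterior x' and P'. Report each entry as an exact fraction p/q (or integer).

x' = [-233/227, -373/227]
P' = [50/227 6/227; 6/227 7410/227]

x̄ = F·x = [-4, -2]
P̄ = F·P·Fᵀ + Q = [25 3; 3 33]
y = z − H·x̄ = [9]
S = H·P̄·Hᵀ + R = [227]
K = P̄·Hᵀ·S⁻¹ = [75/227; 9/227]
x' = x̄ + K·y = [-233/227, -373/227]
P' = (I − K·H)·P̄ = [50/227 6/227; 6/227 7410/227]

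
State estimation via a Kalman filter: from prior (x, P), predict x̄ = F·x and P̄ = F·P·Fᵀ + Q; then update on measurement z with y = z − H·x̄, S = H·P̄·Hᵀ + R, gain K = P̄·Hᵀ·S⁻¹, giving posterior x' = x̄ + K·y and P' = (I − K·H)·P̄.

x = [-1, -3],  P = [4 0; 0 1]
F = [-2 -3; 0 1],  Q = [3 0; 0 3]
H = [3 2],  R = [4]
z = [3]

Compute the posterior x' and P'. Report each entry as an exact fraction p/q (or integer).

x' = [181/59, -171/59]
P' = [131/59 -315/118; -315/118 943/236]

x̄ = F·x = [11, -3]
P̄ = F·P·Fᵀ + Q = [28 -3; -3 4]
y = z − H·x̄ = [-24]
S = H·P̄·Hᵀ + R = [236]
K = P̄·Hᵀ·S⁻¹ = [39/118; -1/236]
x' = x̄ + K·y = [181/59, -171/59]
P' = (I − K·H)·P̄ = [131/59 -315/118; -315/118 943/236]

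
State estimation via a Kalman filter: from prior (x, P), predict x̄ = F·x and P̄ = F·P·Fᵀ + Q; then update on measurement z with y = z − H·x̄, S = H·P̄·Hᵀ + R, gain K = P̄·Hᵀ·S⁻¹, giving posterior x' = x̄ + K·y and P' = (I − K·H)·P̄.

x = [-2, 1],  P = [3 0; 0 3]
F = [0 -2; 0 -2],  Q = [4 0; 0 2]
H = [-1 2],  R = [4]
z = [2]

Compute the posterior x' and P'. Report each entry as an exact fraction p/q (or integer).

x' = [-6/7, 2/7]
P' = [96/7 52/7; 52/7 34/7]

x̄ = F·x = [-2, -2]
P̄ = F·P·Fᵀ + Q = [16 12; 12 14]
y = z − H·x̄ = [4]
S = H·P̄·Hᵀ + R = [28]
K = P̄·Hᵀ·S⁻¹ = [2/7; 4/7]
x' = x̄ + K·y = [-6/7, 2/7]
P' = (I − K·H)·P̄ = [96/7 52/7; 52/7 34/7]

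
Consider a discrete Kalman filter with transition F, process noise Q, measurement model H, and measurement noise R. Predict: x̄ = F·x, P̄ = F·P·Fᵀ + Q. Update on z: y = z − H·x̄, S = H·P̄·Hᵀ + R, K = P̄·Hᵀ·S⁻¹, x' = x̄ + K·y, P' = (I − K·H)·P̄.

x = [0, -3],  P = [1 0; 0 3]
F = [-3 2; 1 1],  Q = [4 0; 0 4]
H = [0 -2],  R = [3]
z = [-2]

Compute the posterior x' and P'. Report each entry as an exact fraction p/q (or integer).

x' = [-162/35, 23/35]
P' = [839/35 9/35; 9/35 24/35]

x̄ = F·x = [-6, -3]
P̄ = F·P·Fᵀ + Q = [25 3; 3 8]
y = z − H·x̄ = [-8]
S = H·P̄·Hᵀ + R = [35]
K = P̄·Hᵀ·S⁻¹ = [-6/35; -16/35]
x' = x̄ + K·y = [-162/35, 23/35]
P' = (I − K·H)·P̄ = [839/35 9/35; 9/35 24/35]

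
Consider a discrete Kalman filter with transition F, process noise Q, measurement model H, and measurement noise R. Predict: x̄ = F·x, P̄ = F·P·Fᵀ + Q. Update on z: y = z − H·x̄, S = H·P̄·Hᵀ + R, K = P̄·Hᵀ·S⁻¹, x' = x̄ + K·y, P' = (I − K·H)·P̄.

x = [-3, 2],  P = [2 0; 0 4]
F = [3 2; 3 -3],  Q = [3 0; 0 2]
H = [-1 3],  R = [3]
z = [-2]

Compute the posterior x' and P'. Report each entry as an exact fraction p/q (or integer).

x̄ = F·x = [-5, -15]
P̄ = F·P·Fᵀ + Q = [37 -6; -6 56]
y = z − H·x̄ = [38]
S = H·P̄·Hᵀ + R = [580]
K = P̄·Hᵀ·S⁻¹ = [-11/116; 3/10]
x' = x̄ + K·y = [-499/58, -18/5]
P' = (I − K·H)·P̄ = [3687/116 21/2; 21/2 19/5]

x' = [-499/58, -18/5]
P' = [3687/116 21/2; 21/2 19/5]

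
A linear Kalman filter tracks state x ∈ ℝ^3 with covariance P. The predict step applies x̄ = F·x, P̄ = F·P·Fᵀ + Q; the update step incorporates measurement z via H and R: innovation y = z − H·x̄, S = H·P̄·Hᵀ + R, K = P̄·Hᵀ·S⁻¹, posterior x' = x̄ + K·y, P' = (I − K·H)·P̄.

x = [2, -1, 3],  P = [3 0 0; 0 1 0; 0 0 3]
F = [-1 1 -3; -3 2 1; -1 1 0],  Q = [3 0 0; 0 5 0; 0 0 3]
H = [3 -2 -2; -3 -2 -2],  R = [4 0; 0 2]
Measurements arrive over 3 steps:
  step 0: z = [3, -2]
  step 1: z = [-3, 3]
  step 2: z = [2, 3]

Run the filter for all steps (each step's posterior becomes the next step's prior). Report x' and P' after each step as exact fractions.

step 0: x̄ = F·x = [-12, -5, -3]
step 0: P̄ = F·P·Fᵀ + Q = [34 2 4; 2 39 11; 4 11 7]
step 0: y = z − H·x̄ = [23, -54]
step 0: S = H·P̄·Hᵀ + R = [510 -34; -34 652]
step 0: K = P̄·Hᵀ·S⁻¹ = [13701/82841 -810/4873; -16223/82841 -842/4873; -4320/82841 -372/4873]
step 0: x' = x̄ + K·y = [64611/82841, -14378/82841, -6387/82841]
step 0: P' = (I − K·H)·P̄ = [13724/82841 -6044/82841 -772/82841; -6044/82841 188553/82841 -165173/82841; -772/82841 -165173/82841 172655/82841]
step 1: x̄ = F·x = [-59828/82841, -20816/7531, -78989/82841]
step 1: P̄ = F·P·Fᵀ + Q = [3003189/82841 68202/7531 707568/82841; 68202/7531 80096/7531 25827/7531; 707568/82841 25827/7531 462888/82841]
step 1: y = z − H·x̄ = [-684969/82841, -546891/82841]
step 1: S = H·P̄·Hᵀ + R = [17515137/82841 -19380149/82841; -19380149/82841 52336415/82841]
step 1: K = P̄·Hᵀ·S⁻¹ = [530089611/3265830347 -547845918/3265830347; -561002354/3265830347 -493594882/3265830347; -224441988/3265830347 -308793846/3265830347]
step 1: x' = x̄ + K·y = [-3124914557/3265830347, -1129693624/3265830347, 780382975/3265830347]
step 1: P' = (I − K·H)·P̄ = [536008380/3265830347 -209469942/3265830347 -46696710/3265830347; -209469942/3265830347 6899444248/3265830347 -6091644453/3265830347; -46696710/3265830347 -6091644453/3265830347 6470483364/3265830347]
step 2: x̄ = F·x = [-345927992/3265830347, 7895739398/3265830347, 1995220933/3265830347]
step 2: P̄ = F·P·Fᵀ + Q = [112155920287/3265830347 27127461839/3265830347 25989235741/3265830347; 27127461839/3265830347 33648729263/3265830347 10409315603/3265830347; 25989235741/3265830347 10409315603/3265830347 17651883553/3265830347]
step 2: y = z − H·x̄ = [27351365332/3265830347, 28541627727/3265830347]
step 2: S = H·P̄·Hᵀ + R = [673543209099/3265830347 -720926306495/3265830347; -720926306495/3265830347 1941812290325/3265830347]
step 2: K = P̄·Hᵀ·S⁻¹ = [3916829660169/24133517615845 -20239316247186/120667588079225; -4142024690479/24133517615845 -18221866848454/120667588079225; -332225433825/4826703523169 -2283236243166/24133517615845]
step 2: x' = x̄ + K·y = [-2331361188946/10969780734475, -3723738034144/10969780734475, -1738376649941/2193956146895]
step 2: P' = (I − K·H)·P̄ = [19802537616292/120667588079225 -7732793352112/120667588079225 -346339365028/24133517615845; -7732793352112/120667588079225 254843767458332/120667588079225 -45004542116342/24133517615845; -346339365028/24133517615845 -45004542116342/24133517615845 9561457481410/4826703523169]

step 0: x' = [64611/82841, -14378/82841, -6387/82841], P' = [13724/82841 -6044/82841 -772/82841; -6044/82841 188553/82841 -165173/82841; -772/82841 -165173/82841 172655/82841]
step 1: x' = [-3124914557/3265830347, -1129693624/3265830347, 780382975/3265830347], P' = [536008380/3265830347 -209469942/3265830347 -46696710/3265830347; -209469942/3265830347 6899444248/3265830347 -6091644453/3265830347; -46696710/3265830347 -6091644453/3265830347 6470483364/3265830347]
step 2: x' = [-2331361188946/10969780734475, -3723738034144/10969780734475, -1738376649941/2193956146895], P' = [19802537616292/120667588079225 -7732793352112/120667588079225 -346339365028/24133517615845; -7732793352112/120667588079225 254843767458332/120667588079225 -45004542116342/24133517615845; -346339365028/24133517615845 -45004542116342/24133517615845 9561457481410/4826703523169]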